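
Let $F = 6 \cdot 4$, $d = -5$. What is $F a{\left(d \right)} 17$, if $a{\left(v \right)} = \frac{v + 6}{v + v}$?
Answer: $- \frac{204}{5} \approx -40.8$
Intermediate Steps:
$a{\left(v \right)} = \frac{6 + v}{2 v}$
$F = 24$
$F a{\left(d \right)} 17 = 24 \frac{6 - 5}{2 \left(-5\right)} 17 = 24 \cdot \frac{1}{2} \left(- \frac{1}{5}\right) 1 \cdot 17 = 24 \left(- \frac{1}{10}\right) 17 = \left(- \frac{12}{5}\right) 17 = - \frac{204}{5}$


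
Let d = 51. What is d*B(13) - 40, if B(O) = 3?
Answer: 113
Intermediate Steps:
d*B(13) - 40 = 51*3 - 40 = 153 - 40 = 113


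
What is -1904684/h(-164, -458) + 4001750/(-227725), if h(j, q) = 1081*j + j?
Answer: -2763583701/404093458 ≈ -6.8390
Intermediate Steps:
h(j, q) = 1082*j
-1904684/h(-164, -458) + 4001750/(-227725) = -1904684/(1082*(-164)) + 4001750/(-227725) = -1904684/(-177448) + 4001750*(-1/227725) = -1904684*(-1/177448) - 160070/9109 = 476171/44362 - 160070/9109 = -2763583701/404093458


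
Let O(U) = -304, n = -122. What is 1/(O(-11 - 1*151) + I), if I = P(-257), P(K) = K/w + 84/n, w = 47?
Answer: -2867/889219 ≈ -0.0032242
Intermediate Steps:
P(K) = -42/61 + K/47 (P(K) = K/47 + 84/(-122) = K*(1/47) + 84*(-1/122) = K/47 - 42/61 = -42/61 + K/47)
I = -17651/2867 (I = -42/61 + (1/47)*(-257) = -42/61 - 257/47 = -17651/2867 ≈ -6.1566)
1/(O(-11 - 1*151) + I) = 1/(-304 - 17651/2867) = 1/(-889219/2867) = -2867/889219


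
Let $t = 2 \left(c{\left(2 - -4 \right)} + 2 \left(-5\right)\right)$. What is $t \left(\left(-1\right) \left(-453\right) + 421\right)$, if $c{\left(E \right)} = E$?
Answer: $-6992$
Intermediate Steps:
$t = -8$ ($t = 2 \left(\left(2 - -4\right) + 2 \left(-5\right)\right) = 2 \left(\left(2 + 4\right) - 10\right) = 2 \left(6 - 10\right) = 2 \left(-4\right) = -8$)
$t \left(\left(-1\right) \left(-453\right) + 421\right) = - 8 \left(\left(-1\right) \left(-453\right) + 421\right) = - 8 \left(453 + 421\right) = \left(-8\right) 874 = -6992$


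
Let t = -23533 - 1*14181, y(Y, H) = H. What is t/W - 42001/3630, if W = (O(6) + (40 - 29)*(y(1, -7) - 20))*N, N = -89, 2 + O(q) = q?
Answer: -1232161897/94659510 ≈ -13.017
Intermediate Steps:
O(q) = -2 + q
t = -37714 (t = -23533 - 14181 = -37714)
W = 26077 (W = ((-2 + 6) + (40 - 29)*(-7 - 20))*(-89) = (4 + 11*(-27))*(-89) = (4 - 297)*(-89) = -293*(-89) = 26077)
t/W - 42001/3630 = -37714/26077 - 42001/3630 = -1232161897/94659510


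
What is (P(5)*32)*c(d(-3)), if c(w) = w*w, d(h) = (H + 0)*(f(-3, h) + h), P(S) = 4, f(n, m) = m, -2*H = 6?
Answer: 41472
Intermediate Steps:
H = -3 (H = -½*6 = -3)
d(h) = -6*h (d(h) = (-3 + 0)*(h + h) = -6*h)
c(w) = w²
(P(5)*32)*c(d(-3)) = (4*32)*(-6*(-3))² = 128*18² = 128*324 = 41472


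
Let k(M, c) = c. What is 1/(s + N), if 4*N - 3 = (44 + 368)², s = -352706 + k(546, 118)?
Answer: -4/1240605 ≈ -3.2242e-6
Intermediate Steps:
s = -352588 (s = -352706 + 118 = -352588)
N = 169747/4 (N = ¾ + (44 + 368)²/4 = ¾ + (¼)*412² = ¾ + (¼)*169744 = ¾ + 42436 = 169747/4 ≈ 42437.)
1/(s + N) = 1/(-352588 + 169747/4) = 1/(-1240605/4) = -4/1240605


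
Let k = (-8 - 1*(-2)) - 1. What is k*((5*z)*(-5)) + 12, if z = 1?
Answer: 187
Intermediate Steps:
k = -7 (k = (-8 + 2) - 1 = -6 - 1 = -7)
k*((5*z)*(-5)) + 12 = -7*5*1*(-5) + 12 = -35*(-5) + 12 = -7*(-25) + 12 = 175 + 12 = 187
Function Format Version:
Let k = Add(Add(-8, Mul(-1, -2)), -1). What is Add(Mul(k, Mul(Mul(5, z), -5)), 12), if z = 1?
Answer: 187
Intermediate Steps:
k = -7 (k = Add(Add(-8, 2), -1) = Add(-6, -1) = -7)
Add(Mul(k, Mul(Mul(5, z), -5)), 12) = Add(Mul(-7, Mul(Mul(5, 1), -5)), 12) = Add(Mul(-7, Mul(5, -5)), 12) = Add(Mul(-7, -25), 12) = Add(175, 12) = 187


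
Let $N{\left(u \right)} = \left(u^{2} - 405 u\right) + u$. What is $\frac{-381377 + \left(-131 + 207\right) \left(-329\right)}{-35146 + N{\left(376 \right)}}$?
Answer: $\frac{406381}{45674} \approx 8.8974$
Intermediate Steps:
$N{\left(u \right)} = u^{2} - 404 u$
$\frac{-381377 + \left(-131 + 207\right) \left(-329\right)}{-35146 + N{\left(376 \right)}} = \frac{-381377 + \left(-131 + 207\right) \left(-329\right)}{-35146 + 376 \left(-404 + 376\right)} = \frac{-381377 + 76 \left(-329\right)}{-35146 + 376 \left(-28\right)} = \frac{-381377 - 25004}{-35146 - 10528} = - \frac{406381}{-45674} = \left(-406381\right) \left(- \frac{1}{45674}\right) = \frac{406381}{45674}$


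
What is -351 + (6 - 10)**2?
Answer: -335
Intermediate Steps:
-351 + (6 - 10)**2 = -351 + (-4)**2 = -351 + 16 = -335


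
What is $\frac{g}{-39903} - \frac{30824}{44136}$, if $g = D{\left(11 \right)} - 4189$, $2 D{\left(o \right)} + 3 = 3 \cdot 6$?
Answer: $- \frac{87117949}{146763234} \approx -0.5936$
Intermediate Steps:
$D{\left(o \right)} = \frac{15}{2}$ ($D{\left(o \right)} = - \frac{3}{2} + \frac{3 \cdot 6}{2} = - \frac{3}{2} + \frac{1}{2} \cdot 18 = - \frac{3}{2} + 9 = \frac{15}{2}$)
$g = - \frac{8363}{2}$ ($g = \frac{15}{2} - 4189 = - \frac{8363}{2} \approx -4181.5$)
$\frac{g}{-39903} - \frac{30824}{44136} = - \frac{8363}{2 \left(-39903\right)} - \frac{30824}{44136} = \left(- \frac{8363}{2}\right) \left(- \frac{1}{39903}\right) - \frac{3853}{5517} = \frac{8363}{79806} - \frac{3853}{5517} = - \frac{87117949}{146763234}$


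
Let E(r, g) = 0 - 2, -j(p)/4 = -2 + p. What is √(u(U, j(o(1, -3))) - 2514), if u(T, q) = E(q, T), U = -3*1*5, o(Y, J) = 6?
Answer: 2*I*√629 ≈ 50.16*I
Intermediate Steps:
U = -15 (U = -3*5 = -15)
j(p) = 8 - 4*p (j(p) = -4*(-2 + p) = 8 - 4*p)
E(r, g) = -2
u(T, q) = -2
√(u(U, j(o(1, -3))) - 2514) = √(-2 - 2514) = √(-2516) = 2*I*√629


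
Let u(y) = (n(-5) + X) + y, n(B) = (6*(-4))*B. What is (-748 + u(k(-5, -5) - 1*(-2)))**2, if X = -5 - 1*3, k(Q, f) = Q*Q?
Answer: 370881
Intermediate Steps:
n(B) = -24*B
k(Q, f) = Q**2
X = -8 (X = -5 - 3 = -8)
u(y) = 112 + y (u(y) = (-24*(-5) - 8) + y = (120 - 8) + y = 112 + y)
(-748 + u(k(-5, -5) - 1*(-2)))**2 = (-748 + (112 + ((-5)**2 - 1*(-2))))**2 = (-748 + (112 + (25 + 2)))**2 = (-748 + (112 + 27))**2 = (-748 + 139)**2 = (-609)**2 = 370881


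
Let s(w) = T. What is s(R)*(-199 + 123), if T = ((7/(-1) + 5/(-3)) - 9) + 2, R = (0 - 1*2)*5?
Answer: 3572/3 ≈ 1190.7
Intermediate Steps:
R = -10 (R = (0 - 2)*5 = -2*5 = -10)
T = -47/3 (T = ((7*(-1) + 5*(-⅓)) - 9) + 2 = ((-7 - 5/3) - 9) + 2 = (-26/3 - 9) + 2 = -53/3 + 2 = -47/3 ≈ -15.667)
s(w) = -47/3
s(R)*(-199 + 123) = -47*(-199 + 123)/3 = -47/3*(-76) = 3572/3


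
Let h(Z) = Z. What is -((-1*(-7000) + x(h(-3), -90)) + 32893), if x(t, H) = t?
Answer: -39890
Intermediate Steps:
-((-1*(-7000) + x(h(-3), -90)) + 32893) = -((-1*(-7000) - 3) + 32893) = -((7000 - 3) + 32893) = -(6997 + 32893) = -1*39890 = -39890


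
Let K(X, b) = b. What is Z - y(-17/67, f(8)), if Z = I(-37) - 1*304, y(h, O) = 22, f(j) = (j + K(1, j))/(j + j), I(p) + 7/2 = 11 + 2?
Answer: -633/2 ≈ -316.50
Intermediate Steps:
I(p) = 19/2 (I(p) = -7/2 + (11 + 2) = -7/2 + 13 = 19/2)
f(j) = 1 (f(j) = (j + j)/(j + j) = (2*j)/((2*j)) = (2*j)*(1/(2*j)) = 1)
Z = -589/2 (Z = 19/2 - 1*304 = 19/2 - 304 = -589/2 ≈ -294.50)
Z - y(-17/67, f(8)) = -589/2 - 1*22 = -589/2 - 22 = -633/2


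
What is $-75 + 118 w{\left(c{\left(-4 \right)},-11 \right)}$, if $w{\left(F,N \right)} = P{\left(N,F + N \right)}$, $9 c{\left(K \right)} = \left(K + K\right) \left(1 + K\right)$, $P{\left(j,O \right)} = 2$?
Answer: $161$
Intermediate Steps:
$c{\left(K \right)} = \frac{2 K \left(1 + K\right)}{9}$ ($c{\left(K \right)} = \frac{\left(K + K\right) \left(1 + K\right)}{9} = \frac{2 K \left(1 + K\right)}{9}$)
$w{\left(F,N \right)} = 2$
$-75 + 118 w{\left(c{\left(-4 \right)},-11 \right)} = -75 + 118 \cdot 2 = -75 + 236 = 161$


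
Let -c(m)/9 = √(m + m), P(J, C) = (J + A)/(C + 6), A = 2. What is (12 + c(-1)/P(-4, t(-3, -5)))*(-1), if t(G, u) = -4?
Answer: -12 - 9*I*√2 ≈ -12.0 - 12.728*I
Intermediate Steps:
P(J, C) = (2 + J)/(6 + C) (P(J, C) = (J + 2)/(C + 6) = (2 + J)/(6 + C))
c(m) = -9*√2*√m (c(m) = -9*√(m + m) = -9*√2*√m)
(12 + c(-1)/P(-4, t(-3, -5)))*(-1) = (12 + (-9*√2*√(-1))/(((2 - 4)/(6 - 4))))*(-1) = (12 + (-9*√2*I)/((-2/2)))*(-1) = (12 + (-9*I*√2)/(((½)*(-2))))*(-1) = (12 - 9*I*√2/(-1))*(-1) = (12 - 9*I*√2*(-1))*(-1) = (12 + 9*I*√2)*(-1) = -12 - 9*I*√2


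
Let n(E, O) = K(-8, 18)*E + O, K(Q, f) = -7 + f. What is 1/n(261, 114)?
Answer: 1/2985 ≈ 0.00033501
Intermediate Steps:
n(E, O) = O + 11*E (n(E, O) = (-7 + 18)*E + O = 11*E + O = O + 11*E)
1/n(261, 114) = 1/(114 + 11*261) = 1/(114 + 2871) = 1/2985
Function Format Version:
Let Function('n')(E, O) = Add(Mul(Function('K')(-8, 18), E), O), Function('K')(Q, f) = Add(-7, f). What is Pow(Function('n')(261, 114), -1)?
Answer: Rational(1, 2985) ≈ 0.00033501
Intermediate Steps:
Function('n')(E, O) = Add(O, Mul(11, E)) (Function('n')(E, O) = Add(Mul(Add(-7, 18), E), O) = Add(Mul(11, E), O) = Add(O, Mul(11, E)))
Pow(Function('n')(261, 114), -1) = Pow(Add(114, Mul(11, 261)), -1) = Pow(Add(114, 2871), -1) = Pow(2985, -1) = Rational(1, 2985)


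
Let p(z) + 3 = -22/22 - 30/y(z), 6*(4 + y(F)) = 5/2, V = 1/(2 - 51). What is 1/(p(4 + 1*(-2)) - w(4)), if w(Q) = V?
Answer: 2107/9255 ≈ 0.22766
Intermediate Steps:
V = -1/49 (V = 1/(-49) = -1/49 ≈ -0.020408)
y(F) = -43/12 (y(F) = -4 + (5/2)/6 = -4 + (5*(½))/6 = -4 + (⅙)*(5/2) = -4 + 5/12 = -43/12)
w(Q) = -1/49
p(z) = 188/43 (p(z) = -3 + (-22/22 - 30/(-43/12)) = -3 + (-22*1/22 - 30*(-12/43)) = -3 + (-1 + 360/43) = -3 + 317/43 = 188/43)
1/(p(4 + 1*(-2)) - w(4)) = 1/(188/43 - 1*(-1/49)) = 1/(188/43 + 1/49) = 1/(9255/2107) = 2107/9255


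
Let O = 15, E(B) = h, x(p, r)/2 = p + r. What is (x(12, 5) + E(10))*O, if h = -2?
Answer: 480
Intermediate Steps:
x(p, r) = 2*p + 2*r (x(p, r) = 2*(p + r) = 2*p + 2*r)
E(B) = -2
(x(12, 5) + E(10))*O = ((2*12 + 2*5) - 2)*15 = ((24 + 10) - 2)*15 = (34 - 2)*15 = 32*15 = 480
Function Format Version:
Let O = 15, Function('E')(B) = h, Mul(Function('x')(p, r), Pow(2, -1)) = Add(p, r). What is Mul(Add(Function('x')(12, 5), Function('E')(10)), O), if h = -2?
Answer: 480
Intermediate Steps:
Function('x')(p, r) = Add(Mul(2, p), Mul(2, r)) (Function('x')(p, r) = Mul(2, Add(p, r)) = Add(Mul(2, p), Mul(2, r)))
Function('E')(B) = -2
Mul(Add(Function('x')(12, 5), Function('E')(10)), O) = Mul(Add(Add(Mul(2, 12), Mul(2, 5)), -2), 15) = Mul(Add(Add(24, 10), -2), 15) = Mul(Add(34, -2), 15) = Mul(32, 15) = 480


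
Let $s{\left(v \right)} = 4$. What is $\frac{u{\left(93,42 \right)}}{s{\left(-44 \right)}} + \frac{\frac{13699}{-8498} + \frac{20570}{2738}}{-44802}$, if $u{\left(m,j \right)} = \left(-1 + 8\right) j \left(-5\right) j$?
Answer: $- \frac{1149280860105277}{74459400732} \approx -15435.0$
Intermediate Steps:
$u{\left(m,j \right)} = - 35 j^{2}$ ($u{\left(m,j \right)} = 7 - 5 j j = 7 \left(- 5 j^{2}\right) = - 35 j^{2}$)
$\frac{u{\left(93,42 \right)}}{s{\left(-44 \right)}} + \frac{\frac{13699}{-8498} + \frac{20570}{2738}}{-44802} = \frac{\left(-35\right) 42^{2}}{4} + \frac{\frac{13699}{-8498} + \frac{20570}{2738}}{-44802} = \left(-35\right) 1764 \cdot \frac{1}{4} + \left(13699 \left(- \frac{1}{8498}\right) + 20570 \cdot \frac{1}{2738}\right) \left(- \frac{1}{44802}\right) = \left(-61740\right) \frac{1}{4} + \left(- \frac{1957}{1214} + \frac{10285}{1369}\right) \left(- \frac{1}{44802}\right) = -15435 + \frac{9806857}{1661966} \left(- \frac{1}{44802}\right) = -15435 - \frac{9806857}{74459400732} = - \frac{1149280860105277}{74459400732}$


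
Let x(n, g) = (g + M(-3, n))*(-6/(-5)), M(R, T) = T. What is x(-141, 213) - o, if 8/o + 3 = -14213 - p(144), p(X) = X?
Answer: 155089/1795 ≈ 86.401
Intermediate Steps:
x(n, g) = 6*g/5 + 6*n/5 (x(n, g) = (g + n)*(-6/(-5)) = (g + n)*(-6*(-⅕)) = (g + n)*(6/5) = 6*g/5 + 6*n/5)
o = -1/1795 (o = 8/(-3 + (-14213 - 1*144)) = 8/(-3 + (-14213 - 144)) = 8/(-3 - 14357) = 8/(-14360) = 8*(-1/14360) = -1/1795 ≈ -0.00055710)
x(-141, 213) - o = ((6/5)*213 + (6/5)*(-141)) - 1*(-1/1795) = (1278/5 - 846/5) + 1/1795 = 432/5 + 1/1795 = 155089/1795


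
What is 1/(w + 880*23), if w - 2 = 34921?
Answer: 1/55163 ≈ 1.8128e-5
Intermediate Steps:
w = 34923 (w = 2 + 34921 = 34923)
1/(w + 880*23) = 1/(34923 + 880*23) = 1/(34923 + 20240) = 1/55163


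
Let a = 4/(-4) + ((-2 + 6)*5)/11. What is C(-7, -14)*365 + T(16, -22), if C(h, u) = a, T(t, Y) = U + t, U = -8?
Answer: 3373/11 ≈ 306.64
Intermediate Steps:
T(t, Y) = -8 + t
a = 9/11 (a = 4*(-¼) + (4*5)*(1/11) = -1 + 20*(1/11) = -1 + 20/11 = 9/11 ≈ 0.81818)
C(h, u) = 9/11
C(-7, -14)*365 + T(16, -22) = (9/11)*365 + (-8 + 16) = 3285/11 + 8 = 3373/11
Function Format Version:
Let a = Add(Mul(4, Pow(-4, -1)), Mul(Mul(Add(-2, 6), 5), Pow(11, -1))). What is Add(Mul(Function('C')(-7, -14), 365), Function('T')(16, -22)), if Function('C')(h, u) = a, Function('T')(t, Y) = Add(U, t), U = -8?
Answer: Rational(3373, 11) ≈ 306.64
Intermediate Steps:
Function('T')(t, Y) = Add(-8, t)
a = Rational(9, 11) (a = Add(Mul(4, Rational(-1, 4)), Mul(Mul(4, 5), Rational(1, 11))) = Add(-1, Mul(20, Rational(1, 11))) = Add(-1, Rational(20, 11)) = Rational(9, 11) ≈ 0.81818)
Function('C')(h, u) = Rational(9, 11)
Add(Mul(Function('C')(-7, -14), 365), Function('T')(16, -22)) = Add(Mul(Rational(9, 11), 365), Add(-8, 16)) = Add(Rational(3285, 11), 8) = Rational(3373, 11)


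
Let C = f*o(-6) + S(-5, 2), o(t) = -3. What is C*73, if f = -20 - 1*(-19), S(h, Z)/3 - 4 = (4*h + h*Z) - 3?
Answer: -6132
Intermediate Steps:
S(h, Z) = 3 + 12*h + 3*Z*h (S(h, Z) = 12 + 3*((4*h + h*Z) - 3) = 12 + 3*((4*h + Z*h) - 3) = 12 + 3*(-3 + 4*h + Z*h) = 12 + (-9 + 12*h + 3*Z*h) = 3 + 12*h + 3*Z*h)
f = -1 (f = -20 + 19 = -1)
C = -84 (C = -1*(-3) + (3 + 12*(-5) + 3*2*(-5)) = 3 + (3 - 60 - 30) = 3 - 87 = -84)
C*73 = -84*73 = -6132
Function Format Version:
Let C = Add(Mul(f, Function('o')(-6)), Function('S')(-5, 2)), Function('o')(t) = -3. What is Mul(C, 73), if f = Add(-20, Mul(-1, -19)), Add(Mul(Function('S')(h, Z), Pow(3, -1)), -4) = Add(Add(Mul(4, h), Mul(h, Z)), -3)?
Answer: -6132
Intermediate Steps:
Function('S')(h, Z) = Add(3, Mul(12, h), Mul(3, Z, h)) (Function('S')(h, Z) = Add(12, Mul(3, Add(Add(Mul(4, h), Mul(h, Z)), -3))) = Add(12, Mul(3, Add(Add(Mul(4, h), Mul(Z, h)), -3))) = Add(12, Mul(3, Add(-3, Mul(4, h), Mul(Z, h)))) = Add(12, Add(-9, Mul(12, h), Mul(3, Z, h))) = Add(3, Mul(12, h), Mul(3, Z, h)))
f = -1 (f = Add(-20, 19) = -1)
C = -84 (C = Add(Mul(-1, -3), Add(3, Mul(12, -5), Mul(3, 2, -5))) = Add(3, Add(3, -60, -30)) = Add(3, -87) = -84)
Mul(C, 73) = Mul(-84, 73) = -6132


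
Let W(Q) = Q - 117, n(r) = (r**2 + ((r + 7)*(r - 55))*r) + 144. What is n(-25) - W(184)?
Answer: -35298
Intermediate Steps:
n(r) = 144 + r**2 + r*(-55 + r)*(7 + r) (n(r) = (r**2 + ((7 + r)*(-55 + r))*r) + 144 = (r**2 + ((-55 + r)*(7 + r))*r) + 144 = (r**2 + r*(-55 + r)*(7 + r)) + 144 = 144 + r**2 + r*(-55 + r)*(7 + r))
W(Q) = -117 + Q
n(-25) - W(184) = (144 + (-25)**3 - 385*(-25) - 47*(-25)**2) - (-117 + 184) = (144 - 15625 + 9625 - 47*625) - 1*67 = (144 - 15625 + 9625 - 29375) - 67 = -35231 - 67 = -35298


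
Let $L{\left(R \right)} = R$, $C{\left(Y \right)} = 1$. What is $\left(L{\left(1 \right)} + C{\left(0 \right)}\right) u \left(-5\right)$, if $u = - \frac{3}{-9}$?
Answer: $- \frac{10}{3} \approx -3.3333$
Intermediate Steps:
$u = \frac{1}{3}$ ($u = \left(-3\right) \left(- \frac{1}{9}\right) = \frac{1}{3} \approx 0.33333$)
$\left(L{\left(1 \right)} + C{\left(0 \right)}\right) u \left(-5\right) = \left(1 + 1\right) \frac{1}{3} \left(-5\right) = 2 \cdot \frac{1}{3} \left(-5\right) = \frac{2}{3} \left(-5\right) = - \frac{10}{3}$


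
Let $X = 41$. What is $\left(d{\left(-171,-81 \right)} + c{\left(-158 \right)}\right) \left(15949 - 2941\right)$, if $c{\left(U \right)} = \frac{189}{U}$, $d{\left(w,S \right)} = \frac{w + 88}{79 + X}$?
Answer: $- \frac{9700174}{395} \approx -24557.0$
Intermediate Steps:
$d{\left(w,S \right)} = \frac{11}{15} + \frac{w}{120}$ ($d{\left(w,S \right)} = \frac{w + 88}{79 + 41} = \frac{88 + w}{120} = \left(88 + w\right) \frac{1}{120} = \frac{11}{15} + \frac{w}{120}$)
$\left(d{\left(-171,-81 \right)} + c{\left(-158 \right)}\right) \left(15949 - 2941\right) = \left(\left(\frac{11}{15} + \frac{1}{120} \left(-171\right)\right) + \frac{189}{-158}\right) \left(15949 - 2941\right) = \left(\left(\frac{11}{15} - \frac{57}{40}\right) + 189 \left(- \frac{1}{158}\right)\right) 13008 = \left(- \frac{83}{120} - \frac{189}{158}\right) 13008 = \left(- \frac{17897}{9480}\right) 13008 = - \frac{9700174}{395}$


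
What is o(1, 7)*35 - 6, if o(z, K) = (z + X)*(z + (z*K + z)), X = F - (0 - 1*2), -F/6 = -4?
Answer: 8499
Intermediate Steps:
F = 24 (F = -6*(-4) = 24)
X = 26 (X = 24 - (0 - 1*2) = 24 - (0 - 2) = 24 - 1*(-2) = 24 + 2 = 26)
o(z, K) = (26 + z)*(2*z + K*z) (o(z, K) = (z + 26)*(z + (z*K + z)) = (26 + z)*(z + (K*z + z)) = (26 + z)*(z + (z + K*z)) = (26 + z)*(2*z + K*z))
o(1, 7)*35 - 6 = (1*(52 + 2*1 + 26*7 + 7*1))*35 - 6 = (1*(52 + 2 + 182 + 7))*35 - 6 = (1*243)*35 - 6 = 243*35 - 6 = 8505 - 6 = 8499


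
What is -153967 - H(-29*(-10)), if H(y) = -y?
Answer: -153677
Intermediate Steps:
-153967 - H(-29*(-10)) = -153967 - (-1)*(-29*(-10)) = -153967 - (-1)*290 = -153967 - 1*(-290) = -153967 + 290 = -153677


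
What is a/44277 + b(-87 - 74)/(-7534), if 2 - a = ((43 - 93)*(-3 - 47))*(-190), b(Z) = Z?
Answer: 1195264555/111194306 ≈ 10.749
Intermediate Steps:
a = 475002 (a = 2 - (43 - 93)*(-3 - 47)*(-190) = 2 - (-50*(-50))*(-190) = 2 - 2500*(-190) = 2 - 1*(-475000) = 2 + 475000 = 475002)
a/44277 + b(-87 - 74)/(-7534) = 475002/44277 + (-87 - 74)/(-7534) = 475002*(1/44277) - 161*(-1/7534) = 158334/14759 + 161/7534 = 1195264555/111194306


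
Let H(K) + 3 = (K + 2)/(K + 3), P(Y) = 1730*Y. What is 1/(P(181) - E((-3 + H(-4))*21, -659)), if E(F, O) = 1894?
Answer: 1/311236 ≈ 3.2130e-6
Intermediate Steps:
H(K) = -3 + (2 + K)/(3 + K) (H(K) = -3 + (K + 2)/(K + 3) = -3 + (2 + K)/(3 + K))
1/(P(181) - E((-3 + H(-4))*21, -659)) = 1/(1730*181 - 1*1894) = 1/(313130 - 1894) = 1/311236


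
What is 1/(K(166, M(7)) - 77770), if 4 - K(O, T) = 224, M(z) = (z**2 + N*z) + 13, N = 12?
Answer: -1/77990 ≈ -1.2822e-5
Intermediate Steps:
M(z) = 13 + z**2 + 12*z (M(z) = (z**2 + 12*z) + 13 = 13 + z**2 + 12*z)
K(O, T) = -220 (K(O, T) = 4 - 1*224 = 4 - 224 = -220)
1/(K(166, M(7)) - 77770) = 1/(-220 - 77770) = 1/(-77990) = -1/77990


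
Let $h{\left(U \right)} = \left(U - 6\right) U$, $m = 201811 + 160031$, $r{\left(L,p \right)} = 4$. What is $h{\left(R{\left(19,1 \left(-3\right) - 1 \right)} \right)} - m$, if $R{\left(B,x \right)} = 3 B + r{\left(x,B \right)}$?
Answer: $-358487$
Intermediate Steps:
$R{\left(B,x \right)} = 4 + 3 B$ ($R{\left(B,x \right)} = 3 B + 4 = 4 + 3 B$)
$m = 361842$
$h{\left(U \right)} = U \left(-6 + U\right)$ ($h{\left(U \right)} = \left(-6 + U\right) U = U \left(-6 + U\right)$)
$h{\left(R{\left(19,1 \left(-3\right) - 1 \right)} \right)} - m = \left(4 + 3 \cdot 19\right) \left(-6 + \left(4 + 3 \cdot 19\right)\right) - 361842 = \left(4 + 57\right) \left(-6 + \left(4 + 57\right)\right) - 361842 = 61 \left(-6 + 61\right) - 361842 = 61 \cdot 55 - 361842 = 3355 - 361842 = -358487$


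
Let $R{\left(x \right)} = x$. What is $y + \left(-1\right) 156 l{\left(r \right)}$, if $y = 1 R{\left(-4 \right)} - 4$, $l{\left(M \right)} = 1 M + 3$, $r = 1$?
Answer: $-632$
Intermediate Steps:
$l{\left(M \right)} = 3 + M$ ($l{\left(M \right)} = M + 3 = 3 + M$)
$y = -8$ ($y = 1 \left(-4\right) - 4 = -4 - 4 = -8$)
$y + \left(-1\right) 156 l{\left(r \right)} = -8 + \left(-1\right) 156 \left(3 + 1\right) = -8 - 624 = -632$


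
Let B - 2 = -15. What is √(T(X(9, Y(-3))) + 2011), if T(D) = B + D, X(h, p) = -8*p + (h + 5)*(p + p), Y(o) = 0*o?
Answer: 3*√222 ≈ 44.699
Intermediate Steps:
B = -13 (B = 2 - 15 = -13)
Y(o) = 0
X(h, p) = -8*p + 2*p*(5 + h) (X(h, p) = -8*p + (5 + h)*(2*p) = -8*p + 2*p*(5 + h))
T(D) = -13 + D
√(T(X(9, Y(-3))) + 2011) = √((-13 + 2*0*(1 + 9)) + 2011) = √((-13 + 2*0*10) + 2011) = √((-13 + 0) + 2011) = √(-13 + 2011) = √1998 = 3*√222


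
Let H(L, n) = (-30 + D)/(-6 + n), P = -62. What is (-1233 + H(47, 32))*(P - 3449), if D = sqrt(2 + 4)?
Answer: 56330484/13 - 3511*sqrt(6)/26 ≈ 4.3328e+6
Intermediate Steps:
D = sqrt(6) ≈ 2.4495
H(L, n) = (-30 + sqrt(6))/(-6 + n)
(-1233 + H(47, 32))*(P - 3449) = (-1233 + (-30 + sqrt(6))/(-6 + 32))*(-62 - 3449) = (-1233 + (-30 + sqrt(6))/26)*(-3511) = (-1233 + (-15/13 + sqrt(6)/26))*(-3511) = (-16044/13 + sqrt(6)/26)*(-3511) = 56330484/13 - 3511*sqrt(6)/26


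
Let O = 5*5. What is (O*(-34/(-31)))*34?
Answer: 28900/31 ≈ 932.26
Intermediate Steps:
O = 25
(O*(-34/(-31)))*34 = (25*(-34/(-31)))*34 = (25*(-34*(-1/31)))*34 = (25*(34/31))*34 = (850/31)*34 = 28900/31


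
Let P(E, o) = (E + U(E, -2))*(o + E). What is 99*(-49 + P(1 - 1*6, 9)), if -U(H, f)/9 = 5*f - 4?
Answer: 43065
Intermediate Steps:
U(H, f) = 36 - 45*f (U(H, f) = -9*(5*f - 4) = -9*(-4 + 5*f) = 36 - 45*f)
P(E, o) = (126 + E)*(E + o) (P(E, o) = (E + (36 - 45*(-2)))*(o + E) = (E + (36 + 90))*(E + o) = (E + 126)*(E + o) = (126 + E)*(E + o))
99*(-49 + P(1 - 1*6, 9)) = 99*(-49 + ((1 - 1*6)**2 + 126*(1 - 1*6) + 126*9 + (1 - 1*6)*9)) = 99*(-49 + ((1 - 6)**2 + 126*(1 - 6) + 1134 + (1 - 6)*9)) = 99*(-49 + ((-5)**2 + 126*(-5) + 1134 - 5*9)) = 99*(-49 + (25 - 630 + 1134 - 45)) = 99*(-49 + 484) = 99*435 = 43065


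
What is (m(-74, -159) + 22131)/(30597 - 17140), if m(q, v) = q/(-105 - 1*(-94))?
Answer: 243515/148027 ≈ 1.6451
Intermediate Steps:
m(q, v) = -q/11 (m(q, v) = q/(-105 + 94) = q/(-11) = q*(-1/11) = -q/11)
(m(-74, -159) + 22131)/(30597 - 17140) = (-1/11*(-74) + 22131)/(30597 - 17140) = (74/11 + 22131)/13457 = (243515/11)*(1/13457) = 243515/148027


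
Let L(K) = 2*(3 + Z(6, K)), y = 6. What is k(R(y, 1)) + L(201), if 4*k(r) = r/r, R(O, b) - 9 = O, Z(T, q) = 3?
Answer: 49/4 ≈ 12.250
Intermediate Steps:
R(O, b) = 9 + O
k(r) = 1/4 (k(r) = (r/r)/4 = (1/4)*1 = 1/4)
L(K) = 12 (L(K) = 2*(3 + 3) = 2*6 = 12)
k(R(y, 1)) + L(201) = 1/4 + 12 = 49/4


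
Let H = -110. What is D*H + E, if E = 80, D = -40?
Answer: 4480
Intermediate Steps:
D*H + E = -40*(-110) + 80 = 4400 + 80 = 4480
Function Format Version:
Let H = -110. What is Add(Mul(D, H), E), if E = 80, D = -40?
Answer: 4480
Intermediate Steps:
Add(Mul(D, H), E) = Add(Mul(-40, -110), 80) = Add(4400, 80) = 4480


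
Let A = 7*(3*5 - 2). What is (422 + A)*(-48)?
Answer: -24624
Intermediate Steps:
A = 91 (A = 7*(15 - 2) = 7*13 = 91)
(422 + A)*(-48) = (422 + 91)*(-48) = 513*(-48) = -24624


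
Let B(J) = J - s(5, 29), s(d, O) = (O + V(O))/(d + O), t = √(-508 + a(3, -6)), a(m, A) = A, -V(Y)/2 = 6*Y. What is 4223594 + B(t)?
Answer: 143602515/34 + I*√514 ≈ 4.2236e+6 + 22.672*I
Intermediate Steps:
V(Y) = -12*Y
t = I*√514 (t = √(-508 - 6) = √(-514) = I*√514 ≈ 22.672*I)
s(d, O) = -11*O/(O + d) (s(d, O) = (O - 12*O)/(d + O) = (-11*O)/(O + d) = -11*O/(O + d))
B(J) = 319/34 + J (B(J) = J - (-11)*29/(29 + 5) = J - (-11)*29/34 = J - 1*(-319/34) = J + 319/34 = 319/34 + J)
4223594 + B(t) = 4223594 + (319/34 + I*√514) = 143602515/34 + I*√514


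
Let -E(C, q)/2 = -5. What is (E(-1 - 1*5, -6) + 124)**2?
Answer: 17956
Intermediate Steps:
E(C, q) = 10 (E(C, q) = -2*(-5) = 10)
(E(-1 - 1*5, -6) + 124)**2 = (10 + 124)**2 = 134**2 = 17956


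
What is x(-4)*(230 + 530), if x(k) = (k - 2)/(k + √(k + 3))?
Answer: 18240/17 + 4560*I/17 ≈ 1072.9 + 268.24*I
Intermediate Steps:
x(k) = (-2 + k)/(k + √(3 + k))
x(-4)*(230 + 530) = ((-2 - 4)/(-4 + √(3 - 4)))*(230 + 530) = (-6/(-4 + √(-1)))*760 = (-6/(-4 + I))*760 = (((-4 - I)/17)*(-6))*760 = -6*(-4 - I)/17*760 = -4560*(-4 - I)/17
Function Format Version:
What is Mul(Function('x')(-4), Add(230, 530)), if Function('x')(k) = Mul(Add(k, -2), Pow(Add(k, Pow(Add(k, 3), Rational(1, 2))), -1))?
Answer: Add(Rational(18240, 17), Mul(Rational(4560, 17), I)) ≈ Add(1072.9, Mul(268.24, I))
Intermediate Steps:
Function('x')(k) = Mul(Pow(Add(k, Pow(Add(3, k), Rational(1, 2))), -1), Add(-2, k)) (Function('x')(k) = Mul(Add(-2, k), Pow(Add(k, Pow(Add(3, k), Rational(1, 2))), -1)) = Mul(Pow(Add(k, Pow(Add(3, k), Rational(1, 2))), -1), Add(-2, k)))
Mul(Function('x')(-4), Add(230, 530)) = Mul(Mul(Pow(Add(-4, Pow(Add(3, -4), Rational(1, 2))), -1), Add(-2, -4)), Add(230, 530)) = Mul(Mul(Pow(Add(-4, Pow(-1, Rational(1, 2))), -1), -6), 760) = Mul(Mul(Pow(Add(-4, I), -1), -6), 760) = Mul(Mul(Mul(Rational(1, 17), Add(-4, Mul(-1, I))), -6), 760) = Mul(Mul(Rational(-6, 17), Add(-4, Mul(-1, I))), 760) = Mul(Rational(-4560, 17), Add(-4, Mul(-1, I)))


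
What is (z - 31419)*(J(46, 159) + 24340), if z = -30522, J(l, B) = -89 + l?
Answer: -1504980477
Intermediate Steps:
(z - 31419)*(J(46, 159) + 24340) = (-30522 - 31419)*((-89 + 46) + 24340) = -61941*(-43 + 24340) = -61941*24297 = -1504980477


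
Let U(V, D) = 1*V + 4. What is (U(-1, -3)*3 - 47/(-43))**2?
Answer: 188356/1849 ≈ 101.87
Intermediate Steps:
U(V, D) = 4 + V (U(V, D) = V + 4 = 4 + V)
(U(-1, -3)*3 - 47/(-43))**2 = ((4 - 1)*3 - 47/(-43))**2 = (3*3 - 47*(-1/43))**2 = (9 + 47/43)**2 = (434/43)**2 = 188356/1849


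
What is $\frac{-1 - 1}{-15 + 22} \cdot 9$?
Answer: $- \frac{18}{7} \approx -2.5714$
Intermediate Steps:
$\frac{-1 - 1}{-15 + 22} \cdot 9 = \frac{-1 - 1}{7} \cdot 9 = \frac{1}{7} \left(-2\right) 9 = \left(- \frac{2}{7}\right) 9 = - \frac{18}{7}$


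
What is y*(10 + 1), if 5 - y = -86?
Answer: 1001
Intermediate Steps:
y = 91 (y = 5 - 1*(-86) = 5 + 86 = 91)
y*(10 + 1) = 91*(10 + 1) = 91*11 = 1001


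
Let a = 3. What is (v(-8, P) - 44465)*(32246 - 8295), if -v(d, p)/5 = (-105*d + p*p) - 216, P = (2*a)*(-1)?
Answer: -1144019515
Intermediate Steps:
P = -6 (P = (2*3)*(-1) = 6*(-1) = -6)
v(d, p) = 1080 - 5*p² + 525*d (v(d, p) = -5*((-105*d + p*p) - 216) = -5*((-105*d + p²) - 216) = -5*((p² - 105*d) - 216) = -5*(-216 + p² - 105*d) = 1080 - 5*p² + 525*d)
(v(-8, P) - 44465)*(32246 - 8295) = ((1080 - 5*(-6)² + 525*(-8)) - 44465)*(32246 - 8295) = ((1080 - 5*36 - 4200) - 44465)*23951 = ((1080 - 180 - 4200) - 44465)*23951 = (-3300 - 44465)*23951 = -47765*23951 = -1144019515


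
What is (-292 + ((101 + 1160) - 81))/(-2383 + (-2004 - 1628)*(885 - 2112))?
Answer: 888/4454081 ≈ 0.00019937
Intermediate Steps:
(-292 + ((101 + 1160) - 81))/(-2383 + (-2004 - 1628)*(885 - 2112)) = (-292 + (1261 - 81))/(-2383 - 3632*(-1227)) = (-292 + 1180)/(-2383 + 4456464) = 888/4454081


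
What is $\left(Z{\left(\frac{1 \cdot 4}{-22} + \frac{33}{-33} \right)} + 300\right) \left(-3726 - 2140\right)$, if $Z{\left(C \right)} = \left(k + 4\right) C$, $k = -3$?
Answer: $- \frac{19281542}{11} \approx -1.7529 \cdot 10^{6}$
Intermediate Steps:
$Z{\left(C \right)} = C$ ($Z{\left(C \right)} = \left(-3 + 4\right) C = 1 C = C$)
$\left(Z{\left(\frac{1 \cdot 4}{-22} + \frac{33}{-33} \right)} + 300\right) \left(-3726 - 2140\right) = \left(\left(\frac{1 \cdot 4}{-22} + \frac{33}{-33}\right) + 300\right) \left(-3726 - 2140\right) = \left(\left(4 \left(- \frac{1}{22}\right) + 33 \left(- \frac{1}{33}\right)\right) + 300\right) \left(-5866\right) = \left(\left(- \frac{2}{11} - 1\right) + 300\right) \left(-5866\right) = \left(- \frac{13}{11} + 300\right) \left(-5866\right) = \frac{3287}{11} \left(-5866\right) = - \frac{19281542}{11}$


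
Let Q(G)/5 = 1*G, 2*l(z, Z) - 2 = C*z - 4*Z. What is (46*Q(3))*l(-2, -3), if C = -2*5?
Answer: 11730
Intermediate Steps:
C = -10
l(z, Z) = 1 - 5*z - 2*Z (l(z, Z) = 1 + (-10*z - 4*Z)/2 = 1 + (-5*z - 2*Z) = 1 - 5*z - 2*Z)
Q(G) = 5*G (Q(G) = 5*(1*G) = 5*G)
(46*Q(3))*l(-2, -3) = (46*(5*3))*(1 - 5*(-2) - 2*(-3)) = (46*15)*(1 + 10 + 6) = 690*17 = 11730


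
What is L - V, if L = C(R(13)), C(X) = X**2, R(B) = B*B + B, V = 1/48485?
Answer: 1606017139/48485 ≈ 33124.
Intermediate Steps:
V = 1/48485 ≈ 2.0625e-5
R(B) = B + B**2 (R(B) = B**2 + B = B + B**2)
L = 33124 (L = (13*(1 + 13))**2 = (13*14)**2 = 182**2 = 33124)
L - V = 33124 - 1*1/48485 = 33124 - 1/48485 = 1606017139/48485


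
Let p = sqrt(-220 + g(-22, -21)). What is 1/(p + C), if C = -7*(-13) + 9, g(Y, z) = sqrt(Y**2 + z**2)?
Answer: 1/(100 + I*sqrt(220 - 5*sqrt(37))) ≈ 0.0098139 - 0.0013513*I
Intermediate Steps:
C = 100 (C = 91 + 9 = 100)
p = sqrt(-220 + 5*sqrt(37)) (p = sqrt(-220 + sqrt((-22)**2 + (-21)**2)) = sqrt(-220 + sqrt(484 + 441)) = sqrt(-220 + sqrt(925)) = sqrt(-220 + 5*sqrt(37)) ≈ 13.769*I)
1/(p + C) = 1/(sqrt(-220 + 5*sqrt(37)) + 100) = 1/(100 + sqrt(-220 + 5*sqrt(37)))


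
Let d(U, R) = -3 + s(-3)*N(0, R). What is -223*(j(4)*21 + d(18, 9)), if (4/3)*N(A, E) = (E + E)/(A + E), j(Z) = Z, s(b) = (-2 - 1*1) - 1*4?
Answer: -31443/2 ≈ -15722.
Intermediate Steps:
s(b) = -7 (s(b) = (-2 - 1) - 4 = -3 - 4 = -7)
N(A, E) = 3*E/(2*(A + E)) (N(A, E) = 3*((E + E)/(A + E))/4 = 3*((2*E)/(A + E))/4 = 3*(2*E/(A + E))/4 = 3*E/(2*(A + E)))
d(U, R) = -27/2 (d(U, R) = -3 - 21*R/(2*(0 + R)) = -3 - 21*R/(2*R) = -3 - 7*3/2 = -3 - 21/2 = -27/2)
-223*(j(4)*21 + d(18, 9)) = -223*(4*21 - 27/2) = -223*(84 - 27/2) = -223*141/2 = -31443/2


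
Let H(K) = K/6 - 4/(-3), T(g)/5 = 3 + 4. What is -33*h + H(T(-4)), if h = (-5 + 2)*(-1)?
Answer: -551/6 ≈ -91.833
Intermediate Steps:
T(g) = 35 (T(g) = 5*(3 + 4) = 5*7 = 35)
H(K) = 4/3 + K/6 (H(K) = K*(⅙) - 4*(-⅓) = K/6 + 4/3 = 4/3 + K/6)
h = 3 (h = -3*(-1) = 3)
-33*h + H(T(-4)) = -33*3 + (4/3 + (⅙)*35) = -99 + (4/3 + 35/6) = -99 + 43/6 = -551/6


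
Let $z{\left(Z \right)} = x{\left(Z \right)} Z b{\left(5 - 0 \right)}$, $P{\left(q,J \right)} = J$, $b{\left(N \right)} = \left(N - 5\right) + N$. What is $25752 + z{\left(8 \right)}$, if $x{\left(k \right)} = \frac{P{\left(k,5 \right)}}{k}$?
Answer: $25777$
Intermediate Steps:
$b{\left(N \right)} = -5 + 2 N$ ($b{\left(N \right)} = \left(-5 + N\right) + N = -5 + 2 N$)
$x{\left(k \right)} = \frac{5}{k}$
$z{\left(Z \right)} = 25$ ($z{\left(Z \right)} = \frac{5}{Z} Z \left(-5 + 2 \left(5 - 0\right)\right) = 5 \left(-5 + 2 \left(5 + 0\right)\right) = 5 \left(-5 + 2 \cdot 5\right) = 5 \left(-5 + 10\right) = 5 \cdot 5 = 25$)
$25752 + z{\left(8 \right)} = 25752 + 25 = 25777$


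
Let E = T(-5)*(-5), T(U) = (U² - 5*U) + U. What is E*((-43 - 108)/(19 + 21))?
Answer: 6795/8 ≈ 849.38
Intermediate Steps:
T(U) = U² - 4*U
E = -225 (E = -5*(-4 - 5)*(-5) = -5*(-9)*(-5) = 45*(-5) = -225)
E*((-43 - 108)/(19 + 21)) = -225*(-43 - 108)/(19 + 21) = -(-33975)/40 = -225*(-151/40) = 6795/8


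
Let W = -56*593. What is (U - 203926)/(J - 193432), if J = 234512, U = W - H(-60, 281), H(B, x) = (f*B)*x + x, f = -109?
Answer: -415031/8216 ≈ -50.515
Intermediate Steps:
W = -33208
H(B, x) = x - 109*B*x (H(B, x) = (-109*B)*x + x = -109*B*x + x = x - 109*B*x)
U = -1871229 (U = -33208 - 281*(1 - 109*(-60)) = -33208 - 281*(1 + 6540) = -33208 - 281*6541 = -33208 - 1*1838021 = -33208 - 1838021 = -1871229)
(U - 203926)/(J - 193432) = (-1871229 - 203926)/(234512 - 193432) = -2075155/41080 = -2075155*1/41080 = -415031/8216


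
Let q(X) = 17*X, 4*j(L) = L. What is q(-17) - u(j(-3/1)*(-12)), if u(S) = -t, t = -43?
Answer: -332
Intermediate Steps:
j(L) = L/4
u(S) = 43 (u(S) = -1*(-43) = 43)
q(-17) - u(j(-3/1)*(-12)) = 17*(-17) - 1*43 = -289 - 43 = -332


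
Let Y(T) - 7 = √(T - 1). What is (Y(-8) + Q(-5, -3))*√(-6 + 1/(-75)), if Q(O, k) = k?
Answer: I*√1353*(4 + 3*I)/15 ≈ -7.3566 + 9.8088*I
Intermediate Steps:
Y(T) = 7 + √(-1 + T) (Y(T) = 7 + √(T - 1) = 7 + √(-1 + T))
(Y(-8) + Q(-5, -3))*√(-6 + 1/(-75)) = ((7 + √(-1 - 8)) - 3)*√(-6 + 1/(-75)) = ((7 + √(-9)) - 3)*√(-6 - 1/75) = ((7 + 3*I) - 3)*√(-451/75) = (4 + 3*I)*(I*√1353/15) = I*√1353*(4 + 3*I)/15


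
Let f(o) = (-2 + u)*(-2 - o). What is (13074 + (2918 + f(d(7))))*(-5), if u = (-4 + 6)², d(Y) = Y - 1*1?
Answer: -79880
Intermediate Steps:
d(Y) = -1 + Y (d(Y) = Y - 1 = -1 + Y)
u = 4 (u = 2² = 4)
f(o) = -4 - 2*o (f(o) = (-2 + 4)*(-2 - o) = 2*(-2 - o) = -4 - 2*o)
(13074 + (2918 + f(d(7))))*(-5) = (13074 + (2918 + (-4 - 2*(-1 + 7))))*(-5) = (13074 + (2918 + (-4 - 2*6)))*(-5) = (13074 + (2918 + (-4 - 12)))*(-5) = (13074 + (2918 - 16))*(-5) = (13074 + 2902)*(-5) = 15976*(-5) = -79880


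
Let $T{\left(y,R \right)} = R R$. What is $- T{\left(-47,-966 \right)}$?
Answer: $-933156$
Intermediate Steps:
$T{\left(y,R \right)} = R^{2}$
$- T{\left(-47,-966 \right)} = - \left(-966\right)^{2} = \left(-1\right) 933156 = -933156$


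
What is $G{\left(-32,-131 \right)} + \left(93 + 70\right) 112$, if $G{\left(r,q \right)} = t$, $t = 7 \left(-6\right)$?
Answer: $18214$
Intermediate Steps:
$t = -42$
$G{\left(r,q \right)} = -42$
$G{\left(-32,-131 \right)} + \left(93 + 70\right) 112 = -42 + \left(93 + 70\right) 112 = -42 + 163 \cdot 112 = -42 + 18256 = 18214$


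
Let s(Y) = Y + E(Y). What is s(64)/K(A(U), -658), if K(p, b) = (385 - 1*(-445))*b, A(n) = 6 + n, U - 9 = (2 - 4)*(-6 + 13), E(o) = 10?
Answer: -37/273070 ≈ -0.00013550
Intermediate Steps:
U = -5 (U = 9 + (2 - 4)*(-6 + 13) = 9 - 2*7 = 9 - 14 = -5)
K(p, b) = 830*b (K(p, b) = (385 + 445)*b = 830*b)
s(Y) = 10 + Y (s(Y) = Y + 10 = 10 + Y)
s(64)/K(A(U), -658) = (10 + 64)/((830*(-658))) = 74/(-546140) = 74*(-1/546140) = -37/273070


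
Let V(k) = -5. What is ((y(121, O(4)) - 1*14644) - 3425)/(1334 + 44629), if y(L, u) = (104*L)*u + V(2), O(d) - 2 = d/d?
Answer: 19678/45963 ≈ 0.42813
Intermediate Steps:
O(d) = 3 (O(d) = 2 + d/d = 2 + 1 = 3)
y(L, u) = -5 + 104*L*u (y(L, u) = (104*L)*u - 5 = 104*L*u - 5 = -5 + 104*L*u)
((y(121, O(4)) - 1*14644) - 3425)/(1334 + 44629) = (((-5 + 104*121*3) - 1*14644) - 3425)/(1334 + 44629) = (((-5 + 37752) - 14644) - 3425)/45963 = ((37747 - 14644) - 3425)*(1/45963) = (23103 - 3425)*(1/45963) = 19678*(1/45963) = 19678/45963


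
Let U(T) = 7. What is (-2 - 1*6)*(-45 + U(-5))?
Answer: 304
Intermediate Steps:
(-2 - 1*6)*(-45 + U(-5)) = (-2 - 1*6)*(-45 + 7) = (-2 - 6)*(-38) = -8*(-38) = 304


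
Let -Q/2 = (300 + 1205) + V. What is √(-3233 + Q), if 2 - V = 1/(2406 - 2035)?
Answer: 3*I*√95538065/371 ≈ 79.038*I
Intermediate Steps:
V = 741/371 (V = 2 - 1/(2406 - 2035) = 2 - 1/371 = 741/371 ≈ 1.9973)
Q = -1118192/371 (Q = -2*((300 + 1205) + 741/371) = -2*(1505 + 741/371) = -2*559096/371 = -1118192/371 ≈ -3014.0)
√(-3233 + Q) = √(-3233 - 1118192/371) = √(-2317635/371) = 3*I*√95538065/371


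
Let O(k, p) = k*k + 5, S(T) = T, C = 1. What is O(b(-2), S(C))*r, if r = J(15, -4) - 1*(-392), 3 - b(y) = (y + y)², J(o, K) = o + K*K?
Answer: 73602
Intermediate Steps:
J(o, K) = o + K²
b(y) = 3 - 4*y² (b(y) = 3 - (y + y)² = 3 - (2*y)² = 3 - 4*y²)
r = 423 (r = (15 + (-4)²) - 1*(-392) = (15 + 16) + 392 = 31 + 392 = 423)
O(k, p) = 5 + k² (O(k, p) = k² + 5 = 5 + k²)
O(b(-2), S(C))*r = (5 + (3 - 4*(-2)²)²)*423 = (5 + (3 - 4*4)²)*423 = (5 + (3 - 16)²)*423 = (5 + (-13)²)*423 = (5 + 169)*423 = 174*423 = 73602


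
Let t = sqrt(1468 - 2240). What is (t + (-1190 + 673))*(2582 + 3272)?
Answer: -3026518 + 11708*I*sqrt(193) ≈ -3.0265e+6 + 1.6265e+5*I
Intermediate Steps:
t = 2*I*sqrt(193) (t = sqrt(-772) = 2*I*sqrt(193) ≈ 27.785*I)
(t + (-1190 + 673))*(2582 + 3272) = (2*I*sqrt(193) + (-1190 + 673))*(2582 + 3272) = (2*I*sqrt(193) - 517)*5854 = (-517 + 2*I*sqrt(193))*5854 = -3026518 + 11708*I*sqrt(193)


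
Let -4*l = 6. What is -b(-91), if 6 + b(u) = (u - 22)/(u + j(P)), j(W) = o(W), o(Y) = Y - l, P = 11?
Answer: 716/157 ≈ 4.5605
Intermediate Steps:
l = -3/2 (l = -1/4*6 = -3/2 ≈ -1.5000)
o(Y) = 3/2 + Y (o(Y) = Y - 1*(-3/2) = Y + 3/2 = 3/2 + Y)
j(W) = 3/2 + W
b(u) = -6 + (-22 + u)/(25/2 + u) (b(u) = -6 + (u - 22)/(u + (3/2 + 11)) = -6 + (-22 + u)/(u + 25/2) = -6 + (-22 + u)/(25/2 + u))
-b(-91) = -2*(-97 - 5*(-91))/(25 + 2*(-91)) = -2*(-97 + 455)/(25 - 182) = -2*358/(-157) = -2*(-1)*358/157 = -1*(-716/157) = 716/157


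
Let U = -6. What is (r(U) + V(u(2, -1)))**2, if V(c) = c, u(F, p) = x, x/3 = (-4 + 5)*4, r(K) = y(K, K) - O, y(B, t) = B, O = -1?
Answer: 49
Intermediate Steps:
r(K) = 1 + K (r(K) = K - 1*(-1) = K + 1 = 1 + K)
x = 12 (x = 3*((-4 + 5)*4) = 3*(1*4) = 3*4 = 12)
u(F, p) = 12
(r(U) + V(u(2, -1)))**2 = ((1 - 6) + 12)**2 = (-5 + 12)**2 = 7**2 = 49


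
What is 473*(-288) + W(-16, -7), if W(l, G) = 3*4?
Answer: -136212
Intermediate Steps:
W(l, G) = 12
473*(-288) + W(-16, -7) = 473*(-288) + 12 = -136224 + 12 = -136212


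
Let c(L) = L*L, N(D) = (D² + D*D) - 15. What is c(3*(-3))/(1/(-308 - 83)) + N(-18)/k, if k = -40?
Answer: -1267473/40 ≈ -31687.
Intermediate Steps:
N(D) = -15 + 2*D² (N(D) = (D² + D²) - 15 = 2*D² - 15 = -15 + 2*D²)
c(L) = L²
c(3*(-3))/(1/(-308 - 83)) + N(-18)/k = (3*(-3))²/(1/(-308 - 83)) + (-15 + 2*(-18)²)/(-40) = (-9)²/(1/(-391)) + (-15 + 2*324)*(-1/40) = 81/(-1/391) + (-15 + 648)*(-1/40) = 81*(-391) + 633*(-1/40) = -31671 - 633/40 = -1267473/40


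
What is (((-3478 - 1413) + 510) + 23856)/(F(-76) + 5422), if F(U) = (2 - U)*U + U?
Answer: -19475/582 ≈ -33.462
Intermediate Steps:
F(U) = U + U*(2 - U) (F(U) = U*(2 - U) + U = U + U*(2 - U))
(((-3478 - 1413) + 510) + 23856)/(F(-76) + 5422) = (((-3478 - 1413) + 510) + 23856)/(-76*(3 - 1*(-76)) + 5422) = ((-4891 + 510) + 23856)/(-76*(3 + 76) + 5422) = (-4381 + 23856)/(-76*79 + 5422) = 19475/(-6004 + 5422) = 19475/(-582) = 19475*(-1/582) = -19475/582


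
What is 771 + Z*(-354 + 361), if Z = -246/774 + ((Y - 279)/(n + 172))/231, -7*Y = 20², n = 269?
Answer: 3367482425/4380453 ≈ 768.75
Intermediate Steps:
Y = -400/7 (Y = -⅐*20² = -⅐*400 = -400/7 ≈ -57.143)
Z = -9846838/30663171 (Z = -246/774 + ((-400/7 - 279)/(269 + 172))/231 = -246*1/774 - 2353/7/441*(1/231) = -41/129 - 2353/7*1/441*(1/231) = -41/129 - 2353/3087*1/231 = -41/129 - 2353/713097 = -9846838/30663171 ≈ -0.32113)
771 + Z*(-354 + 361) = 771 - 9846838*(-354 + 361)/30663171 = 771 - 9846838/30663171*7 = 771 - 9846838/4380453 = 3367482425/4380453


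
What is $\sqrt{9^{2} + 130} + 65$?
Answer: $65 + \sqrt{211} \approx 79.526$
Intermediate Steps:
$\sqrt{9^{2} + 130} + 65 = \sqrt{81 + 130} + 65 = \sqrt{211} + 65 = 65 + \sqrt{211}$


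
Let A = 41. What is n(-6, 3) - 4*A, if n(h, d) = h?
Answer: -170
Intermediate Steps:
n(-6, 3) - 4*A = -6 - 4*41 = -6 - 164 = -170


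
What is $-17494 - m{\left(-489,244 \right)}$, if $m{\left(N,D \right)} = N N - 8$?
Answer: $-256607$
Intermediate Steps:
$m{\left(N,D \right)} = -8 + N^{2}$ ($m{\left(N,D \right)} = N^{2} - 8 = -8 + N^{2}$)
$-17494 - m{\left(-489,244 \right)} = -17494 - \left(-8 + \left(-489\right)^{2}\right) = -17494 - \left(-8 + 239121\right) = -17494 - 239113 = -256607$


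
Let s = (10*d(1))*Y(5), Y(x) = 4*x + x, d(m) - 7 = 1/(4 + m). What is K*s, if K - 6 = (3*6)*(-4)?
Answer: -118800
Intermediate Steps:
d(m) = 7 + 1/(4 + m)
Y(x) = 5*x
s = 1800 (s = (10*((29 + 7*1)/(4 + 1)))*(5*5) = (10*((29 + 7)/5))*25 = (10*((⅕)*36))*25 = (10*(36/5))*25 = 72*25 = 1800)
K = -66 (K = 6 + (3*6)*(-4) = 6 + 18*(-4) = 6 - 72 = -66)
K*s = -66*1800 = -118800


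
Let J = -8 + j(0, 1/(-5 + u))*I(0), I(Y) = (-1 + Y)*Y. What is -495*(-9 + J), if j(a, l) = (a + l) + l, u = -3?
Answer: 8415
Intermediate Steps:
I(Y) = Y*(-1 + Y)
j(a, l) = a + 2*l
J = -8 (J = -8 + (0 + 2/(-5 - 3))*(0*(-1 + 0)) = -8 + (0 + 2/(-8))*(0*(-1)) = -8 + (0 + 2*(-⅛))*0 = -8 + (0 - ¼)*0 = -8 - ¼*0 = -8 + 0 = -8)
-495*(-9 + J) = -495*(-9 - 8) = -495*(-17) = 8415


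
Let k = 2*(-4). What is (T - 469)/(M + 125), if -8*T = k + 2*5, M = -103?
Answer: -1877/88 ≈ -21.330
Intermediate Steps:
k = -8
T = -¼ (T = -(-8 + 2*5)/8 = -(-8 + 10)/8 = -⅛*2 = -¼ ≈ -0.25000)
(T - 469)/(M + 125) = (-¼ - 469)/(-103 + 125) = -1877/4/22 = (1/22)*(-1877/4) = -1877/88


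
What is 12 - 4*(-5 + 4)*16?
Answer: 76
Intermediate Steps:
12 - 4*(-5 + 4)*16 = 12 - 4*(-1)*16 = 12 + 4*16 = 12 + 64 = 76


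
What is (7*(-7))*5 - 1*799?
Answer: -1044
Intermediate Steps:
(7*(-7))*5 - 1*799 = -49*5 - 799 = -245 - 799 = -1044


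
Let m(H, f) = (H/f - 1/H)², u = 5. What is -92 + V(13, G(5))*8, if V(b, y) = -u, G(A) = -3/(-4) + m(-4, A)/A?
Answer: -132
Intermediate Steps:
m(H, f) = (-1/H + H/f)²
G(A) = ¾ + (16 - A)²/(16*A³) (G(A) = -3/(-4) + (((-4)² - A)²/((-4)²*A²))/A = -3*(-¼) + ((16 - A)²/(16*A²))/A = ¾ + (16 - A)²/(16*A³))
V(b, y) = -5 (V(b, y) = -1*5 = -5)
-92 + V(13, G(5))*8 = -92 - 5*8 = -92 - 40 = -132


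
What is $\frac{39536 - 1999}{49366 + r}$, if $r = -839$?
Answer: $\frac{37537}{48527} \approx 0.77353$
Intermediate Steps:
$\frac{39536 - 1999}{49366 + r} = \frac{39536 - 1999}{49366 - 839} = \frac{37537}{48527}$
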